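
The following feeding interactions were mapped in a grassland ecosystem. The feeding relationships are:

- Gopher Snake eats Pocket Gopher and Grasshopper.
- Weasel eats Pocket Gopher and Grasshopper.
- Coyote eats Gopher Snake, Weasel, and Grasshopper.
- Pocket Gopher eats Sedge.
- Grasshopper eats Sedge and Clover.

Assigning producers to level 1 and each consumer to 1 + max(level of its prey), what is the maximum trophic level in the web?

Producers (level 1): Sedge, Clover.
Sedge → Pocket Gopher → Weasel → Coyote gives Coyote level 4.
No species has a prey at level 4, so no species reaches level 5.

4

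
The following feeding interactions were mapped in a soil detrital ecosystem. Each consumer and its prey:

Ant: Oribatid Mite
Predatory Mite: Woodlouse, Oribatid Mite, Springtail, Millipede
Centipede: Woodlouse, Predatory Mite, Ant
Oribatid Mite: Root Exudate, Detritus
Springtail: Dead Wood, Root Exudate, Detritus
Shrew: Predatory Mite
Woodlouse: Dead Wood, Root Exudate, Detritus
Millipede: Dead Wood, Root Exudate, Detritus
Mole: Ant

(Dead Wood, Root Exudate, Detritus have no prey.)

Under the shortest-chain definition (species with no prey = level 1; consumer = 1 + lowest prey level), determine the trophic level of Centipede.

Trophic level 3

Dead Wood has no prey (basal) → level 1.
Woodlouse eats Dead Wood → level 2.
Centipede eats Woodlouse → level 3.
No prey of Centipede is below level 2, so 3 is the minimum.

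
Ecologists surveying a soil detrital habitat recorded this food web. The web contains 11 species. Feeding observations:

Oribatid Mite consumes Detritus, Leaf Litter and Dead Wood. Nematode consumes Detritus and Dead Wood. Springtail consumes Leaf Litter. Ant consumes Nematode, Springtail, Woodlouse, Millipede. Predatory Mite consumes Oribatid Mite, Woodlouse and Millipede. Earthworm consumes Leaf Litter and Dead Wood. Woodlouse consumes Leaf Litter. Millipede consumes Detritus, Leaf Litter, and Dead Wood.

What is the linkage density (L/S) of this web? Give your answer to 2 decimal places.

There are L = 19 links among S = 11 species.
L/S = 19/11 = 1.7273 ≈ 1.73.

L/S = 1.73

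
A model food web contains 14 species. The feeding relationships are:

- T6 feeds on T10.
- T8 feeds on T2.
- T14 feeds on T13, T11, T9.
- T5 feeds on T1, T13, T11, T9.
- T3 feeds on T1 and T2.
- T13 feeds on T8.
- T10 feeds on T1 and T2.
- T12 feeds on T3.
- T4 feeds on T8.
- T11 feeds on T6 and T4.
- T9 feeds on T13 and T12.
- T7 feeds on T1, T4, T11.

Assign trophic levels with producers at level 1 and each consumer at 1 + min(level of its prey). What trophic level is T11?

T1 is a producer → level 1.
T10 eats T1 → level 2.
T6 eats T10 → level 3.
T11 eats T6 → level 4.
No prey of T11 is below level 3, so 4 is the minimum.

Trophic level 4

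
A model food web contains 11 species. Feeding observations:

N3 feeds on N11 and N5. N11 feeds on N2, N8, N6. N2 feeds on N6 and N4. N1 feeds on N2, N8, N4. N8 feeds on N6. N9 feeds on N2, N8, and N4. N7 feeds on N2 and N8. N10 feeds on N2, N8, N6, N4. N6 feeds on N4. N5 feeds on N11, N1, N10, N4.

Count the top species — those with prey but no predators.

Top species (has prey, but nothing eats it): N7, N9, N3.
Count: 3.

3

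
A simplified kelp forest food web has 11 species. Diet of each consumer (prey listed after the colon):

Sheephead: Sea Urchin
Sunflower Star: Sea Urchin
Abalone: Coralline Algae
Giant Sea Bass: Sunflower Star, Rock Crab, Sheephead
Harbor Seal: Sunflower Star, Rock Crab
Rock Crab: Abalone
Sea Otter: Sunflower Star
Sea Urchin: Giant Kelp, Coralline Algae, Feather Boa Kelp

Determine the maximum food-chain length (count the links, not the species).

3 links

One longest chain: Giant Kelp → Sea Urchin → Sunflower Star → Harbor Seal.
It has 4 species and 3 links.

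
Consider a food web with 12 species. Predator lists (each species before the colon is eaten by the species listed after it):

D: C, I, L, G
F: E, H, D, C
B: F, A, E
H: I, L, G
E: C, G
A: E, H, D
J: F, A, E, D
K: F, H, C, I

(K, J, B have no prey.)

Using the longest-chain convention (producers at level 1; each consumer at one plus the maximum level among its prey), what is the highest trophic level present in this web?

Producers (level 1): K, J, B.
K → F → H → L gives L level 4.
No species has a prey at level 4, so no species reaches level 5.

4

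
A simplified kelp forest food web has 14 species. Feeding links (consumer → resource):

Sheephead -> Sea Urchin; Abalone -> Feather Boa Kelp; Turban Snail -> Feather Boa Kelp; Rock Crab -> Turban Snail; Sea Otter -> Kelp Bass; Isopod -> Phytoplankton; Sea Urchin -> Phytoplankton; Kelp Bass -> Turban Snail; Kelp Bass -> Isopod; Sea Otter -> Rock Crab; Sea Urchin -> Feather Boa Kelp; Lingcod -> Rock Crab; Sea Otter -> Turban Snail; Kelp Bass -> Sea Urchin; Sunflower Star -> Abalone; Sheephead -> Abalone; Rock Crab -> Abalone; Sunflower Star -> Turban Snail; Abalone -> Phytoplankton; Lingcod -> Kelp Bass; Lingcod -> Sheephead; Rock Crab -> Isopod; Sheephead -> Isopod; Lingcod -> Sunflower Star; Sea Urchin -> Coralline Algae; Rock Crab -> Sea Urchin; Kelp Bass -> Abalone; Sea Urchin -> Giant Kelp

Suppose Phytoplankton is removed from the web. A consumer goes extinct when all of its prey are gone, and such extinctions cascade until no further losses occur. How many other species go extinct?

Remove Phytoplankton.
Round 1: Isopod (all prey gone) → extinct.
No further losses. Total secondary extinctions: 1.

1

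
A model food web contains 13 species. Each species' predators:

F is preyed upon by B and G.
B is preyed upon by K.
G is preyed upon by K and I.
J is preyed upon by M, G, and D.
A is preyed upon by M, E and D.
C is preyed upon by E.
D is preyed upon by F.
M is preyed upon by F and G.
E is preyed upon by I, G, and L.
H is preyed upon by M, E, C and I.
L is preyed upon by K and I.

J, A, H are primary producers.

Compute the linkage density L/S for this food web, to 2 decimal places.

L/S = 1.85

There are L = 24 links among S = 13 species.
L/S = 24/13 = 1.8462 ≈ 1.85.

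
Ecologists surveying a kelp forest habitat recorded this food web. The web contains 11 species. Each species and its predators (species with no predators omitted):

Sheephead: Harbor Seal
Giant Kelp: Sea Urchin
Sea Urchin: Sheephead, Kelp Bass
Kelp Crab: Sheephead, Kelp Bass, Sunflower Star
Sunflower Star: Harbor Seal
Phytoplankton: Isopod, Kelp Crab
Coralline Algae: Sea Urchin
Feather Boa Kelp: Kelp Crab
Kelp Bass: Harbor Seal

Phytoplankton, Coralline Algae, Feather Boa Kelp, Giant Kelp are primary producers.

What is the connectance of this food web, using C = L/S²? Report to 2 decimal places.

C = 0.11

The web has S = 11 species and L = 13 feeding links.
C = L / S² = 13 / 121 = 0.1074 ≈ 0.11.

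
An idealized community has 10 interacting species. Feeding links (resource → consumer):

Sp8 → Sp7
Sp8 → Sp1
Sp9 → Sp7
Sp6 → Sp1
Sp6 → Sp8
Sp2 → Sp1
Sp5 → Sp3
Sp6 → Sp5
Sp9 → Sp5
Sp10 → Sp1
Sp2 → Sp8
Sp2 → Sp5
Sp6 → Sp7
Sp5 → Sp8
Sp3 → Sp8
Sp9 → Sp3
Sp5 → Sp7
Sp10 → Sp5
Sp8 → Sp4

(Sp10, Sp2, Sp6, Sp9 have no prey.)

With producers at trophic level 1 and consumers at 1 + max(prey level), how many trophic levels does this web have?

Producers (level 1): Sp10, Sp2, Sp6, Sp9.
Sp10 → Sp5 → Sp3 → Sp8 → Sp4 gives Sp4 level 5.
No species has a prey at level 5, so no species reaches level 6.

5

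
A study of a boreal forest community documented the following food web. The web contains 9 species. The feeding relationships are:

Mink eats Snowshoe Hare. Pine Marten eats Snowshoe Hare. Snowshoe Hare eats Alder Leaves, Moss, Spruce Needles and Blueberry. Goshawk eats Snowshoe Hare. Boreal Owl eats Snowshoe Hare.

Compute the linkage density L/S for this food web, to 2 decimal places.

There are L = 8 links among S = 9 species.
L/S = 8/9 = 0.8889 ≈ 0.89.

L/S = 0.89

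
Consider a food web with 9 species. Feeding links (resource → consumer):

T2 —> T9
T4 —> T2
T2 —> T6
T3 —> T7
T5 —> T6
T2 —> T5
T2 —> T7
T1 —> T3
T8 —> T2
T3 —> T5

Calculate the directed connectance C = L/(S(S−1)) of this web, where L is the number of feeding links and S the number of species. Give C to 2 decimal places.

The web has S = 9 species and L = 10 feeding links.
C = L / (S(S−1)) = 10 / 72 = 0.1389 ≈ 0.14.

C = 0.14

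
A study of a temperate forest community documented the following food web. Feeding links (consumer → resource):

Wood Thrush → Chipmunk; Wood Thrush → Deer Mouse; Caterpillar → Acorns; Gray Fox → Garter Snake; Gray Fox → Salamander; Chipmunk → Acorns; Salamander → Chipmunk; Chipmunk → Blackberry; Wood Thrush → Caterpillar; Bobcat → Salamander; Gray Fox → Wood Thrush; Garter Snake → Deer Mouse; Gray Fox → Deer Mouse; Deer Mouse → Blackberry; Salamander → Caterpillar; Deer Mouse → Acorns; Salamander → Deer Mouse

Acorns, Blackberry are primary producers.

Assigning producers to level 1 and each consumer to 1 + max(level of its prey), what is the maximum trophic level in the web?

4

Producers (level 1): Acorns, Blackberry.
Acorns → Caterpillar → Wood Thrush → Gray Fox gives Gray Fox level 4.
No species has a prey at level 4, so no species reaches level 5.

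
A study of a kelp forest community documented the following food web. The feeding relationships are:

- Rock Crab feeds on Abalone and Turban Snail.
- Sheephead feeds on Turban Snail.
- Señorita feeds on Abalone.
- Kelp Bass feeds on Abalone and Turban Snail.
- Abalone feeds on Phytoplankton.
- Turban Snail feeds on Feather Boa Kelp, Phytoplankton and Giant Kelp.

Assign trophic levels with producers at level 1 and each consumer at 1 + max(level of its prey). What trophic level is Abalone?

Phytoplankton is a producer → level 1.
Abalone eats Phytoplankton → level 2.

Trophic level 2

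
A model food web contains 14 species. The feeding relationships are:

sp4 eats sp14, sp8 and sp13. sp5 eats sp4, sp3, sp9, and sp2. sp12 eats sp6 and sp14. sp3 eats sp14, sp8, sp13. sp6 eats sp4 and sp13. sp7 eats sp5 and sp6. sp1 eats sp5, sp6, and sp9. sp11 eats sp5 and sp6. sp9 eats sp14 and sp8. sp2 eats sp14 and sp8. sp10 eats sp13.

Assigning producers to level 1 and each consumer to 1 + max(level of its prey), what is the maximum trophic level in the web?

Producers (level 1): sp13, sp8, sp14.
sp13 → sp4 → sp6 → sp11 gives sp11 level 4.
No species has a prey at level 4, so no species reaches level 5.

4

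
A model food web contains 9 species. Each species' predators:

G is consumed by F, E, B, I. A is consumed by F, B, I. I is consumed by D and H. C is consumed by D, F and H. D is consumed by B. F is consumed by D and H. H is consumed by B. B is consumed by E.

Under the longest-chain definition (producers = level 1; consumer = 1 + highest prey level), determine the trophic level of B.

A is a producer → level 1.
F eats A (level 1); other prey at levels: G 1, C 1 → level 2.
H eats F (level 2); other prey at levels: C 1, I 2 → level 3.
B eats H (level 3); other prey at levels: A 1, G 1, D 3 → level 4.

Trophic level 4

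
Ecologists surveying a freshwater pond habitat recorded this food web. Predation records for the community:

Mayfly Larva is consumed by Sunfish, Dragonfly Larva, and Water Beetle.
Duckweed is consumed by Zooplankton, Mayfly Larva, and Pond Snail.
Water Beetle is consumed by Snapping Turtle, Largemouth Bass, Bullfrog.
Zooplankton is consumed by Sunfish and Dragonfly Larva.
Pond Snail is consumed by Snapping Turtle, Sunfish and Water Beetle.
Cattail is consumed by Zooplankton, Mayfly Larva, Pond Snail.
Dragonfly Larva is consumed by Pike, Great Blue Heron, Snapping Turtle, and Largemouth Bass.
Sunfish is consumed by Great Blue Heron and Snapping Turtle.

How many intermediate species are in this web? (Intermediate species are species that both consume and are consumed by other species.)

Intermediate species (has both prey and predators): Mayfly Larva, Pond Snail, Zooplankton, Dragonfly Larva, Sunfish, Water Beetle.
Count: 6.

6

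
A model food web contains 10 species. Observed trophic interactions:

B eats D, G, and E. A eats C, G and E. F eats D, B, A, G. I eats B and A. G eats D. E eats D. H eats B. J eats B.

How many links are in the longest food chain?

3 links

One longest chain: D → G → B → H.
It has 4 species and 3 links.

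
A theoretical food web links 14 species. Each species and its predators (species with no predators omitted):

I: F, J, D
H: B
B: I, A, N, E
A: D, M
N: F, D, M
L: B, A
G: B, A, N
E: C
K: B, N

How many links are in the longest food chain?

3 links

One longest chain: H → B → I → F.
It has 4 species and 3 links.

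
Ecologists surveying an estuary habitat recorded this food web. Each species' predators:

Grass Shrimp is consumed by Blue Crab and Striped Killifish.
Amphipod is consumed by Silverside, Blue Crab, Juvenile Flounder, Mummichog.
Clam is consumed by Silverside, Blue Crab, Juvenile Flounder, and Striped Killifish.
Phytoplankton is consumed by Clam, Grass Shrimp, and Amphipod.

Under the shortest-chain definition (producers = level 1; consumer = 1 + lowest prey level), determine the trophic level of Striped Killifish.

Phytoplankton is a producer → level 1.
Grass Shrimp eats Phytoplankton → level 2.
Striped Killifish eats Grass Shrimp → level 3.
No prey of Striped Killifish is below level 2, so 3 is the minimum.

Trophic level 3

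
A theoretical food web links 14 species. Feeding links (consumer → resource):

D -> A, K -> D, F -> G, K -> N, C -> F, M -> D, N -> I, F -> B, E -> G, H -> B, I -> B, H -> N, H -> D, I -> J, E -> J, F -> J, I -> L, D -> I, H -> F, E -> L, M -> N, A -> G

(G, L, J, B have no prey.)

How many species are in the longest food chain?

4 species

One longest chain: G → A → D → M.
It has 4 species and 3 links.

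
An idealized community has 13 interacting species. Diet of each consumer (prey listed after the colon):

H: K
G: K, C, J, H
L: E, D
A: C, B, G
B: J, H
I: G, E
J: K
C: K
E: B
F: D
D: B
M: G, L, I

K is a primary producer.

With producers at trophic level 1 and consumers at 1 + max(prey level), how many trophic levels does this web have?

6

Producers (level 1): K.
K → J → B → D → L → M gives M level 6.
No species has a prey at level 6, so no species reaches level 7.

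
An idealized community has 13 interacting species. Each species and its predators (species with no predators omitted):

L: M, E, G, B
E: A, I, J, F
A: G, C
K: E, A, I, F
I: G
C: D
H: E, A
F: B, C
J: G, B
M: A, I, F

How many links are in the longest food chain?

4 links

One longest chain: L → M → F → C → D.
It has 5 species and 4 links.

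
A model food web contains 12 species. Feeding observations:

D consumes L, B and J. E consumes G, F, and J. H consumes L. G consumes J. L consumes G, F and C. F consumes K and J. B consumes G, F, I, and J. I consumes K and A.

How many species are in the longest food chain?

One longest chain: K → F → L → H.
It has 4 species and 3 links.

4 species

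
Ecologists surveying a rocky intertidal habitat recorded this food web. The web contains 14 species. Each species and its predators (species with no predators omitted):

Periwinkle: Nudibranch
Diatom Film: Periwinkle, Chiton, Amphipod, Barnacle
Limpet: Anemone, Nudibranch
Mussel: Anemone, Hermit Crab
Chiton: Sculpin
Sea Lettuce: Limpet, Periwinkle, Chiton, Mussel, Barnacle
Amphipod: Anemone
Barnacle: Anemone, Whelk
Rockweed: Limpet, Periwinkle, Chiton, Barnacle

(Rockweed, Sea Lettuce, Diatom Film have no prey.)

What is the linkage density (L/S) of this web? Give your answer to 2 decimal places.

L/S = 1.57

There are L = 22 links among S = 14 species.
L/S = 22/14 = 1.5714 ≈ 1.57.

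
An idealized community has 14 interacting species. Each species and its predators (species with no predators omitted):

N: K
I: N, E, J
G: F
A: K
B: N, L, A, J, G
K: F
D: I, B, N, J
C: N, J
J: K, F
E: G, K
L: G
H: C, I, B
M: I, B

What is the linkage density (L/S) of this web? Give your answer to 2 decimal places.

There are L = 28 links among S = 14 species.
L/S = 28/14 = 2.0000 ≈ 2.00.

L/S = 2.00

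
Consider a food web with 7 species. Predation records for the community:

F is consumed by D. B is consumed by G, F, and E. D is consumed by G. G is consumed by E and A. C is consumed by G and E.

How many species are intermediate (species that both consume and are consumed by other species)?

3

Intermediate species (has both prey and predators): F, D, G.
Count: 3.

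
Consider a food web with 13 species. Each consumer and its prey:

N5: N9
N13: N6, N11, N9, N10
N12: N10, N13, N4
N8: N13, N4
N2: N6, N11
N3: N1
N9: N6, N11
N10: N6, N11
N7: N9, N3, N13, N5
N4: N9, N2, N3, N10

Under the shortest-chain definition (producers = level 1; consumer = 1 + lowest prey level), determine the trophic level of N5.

N6 is a producer → level 1.
N9 eats N6 → level 2.
N5 eats N9 → level 3.
No prey of N5 is below level 2, so 3 is the minimum.

Trophic level 3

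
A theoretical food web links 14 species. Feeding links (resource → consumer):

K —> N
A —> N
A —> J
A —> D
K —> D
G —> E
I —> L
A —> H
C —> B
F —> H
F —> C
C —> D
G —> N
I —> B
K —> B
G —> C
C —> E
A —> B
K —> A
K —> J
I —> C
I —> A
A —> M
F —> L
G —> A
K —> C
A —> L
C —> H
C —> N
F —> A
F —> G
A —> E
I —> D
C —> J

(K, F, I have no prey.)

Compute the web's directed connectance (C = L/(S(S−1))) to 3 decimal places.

The web has S = 14 species and L = 34 feeding links.
C = L / (S(S−1)) = 34 / 182 = 0.1868 ≈ 0.187.

C = 0.187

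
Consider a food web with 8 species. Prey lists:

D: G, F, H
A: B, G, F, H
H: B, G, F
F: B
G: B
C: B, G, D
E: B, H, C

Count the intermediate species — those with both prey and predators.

5

Intermediate species (has both prey and predators): G, F, H, D, C.
Count: 5.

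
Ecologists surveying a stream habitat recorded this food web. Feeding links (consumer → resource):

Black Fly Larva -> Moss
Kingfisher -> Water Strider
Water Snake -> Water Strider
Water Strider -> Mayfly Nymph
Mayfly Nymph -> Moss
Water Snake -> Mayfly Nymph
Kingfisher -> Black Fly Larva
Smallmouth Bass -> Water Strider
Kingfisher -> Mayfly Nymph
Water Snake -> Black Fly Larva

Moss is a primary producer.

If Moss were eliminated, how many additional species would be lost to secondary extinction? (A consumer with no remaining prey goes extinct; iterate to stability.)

6

Remove Moss.
Round 1: Mayfly Nymph (all prey gone), Black Fly Larva (all prey gone) → extinct.
Round 2: Water Strider (all prey gone) → extinct.
Round 3: Kingfisher (all prey gone), Water Snake (all prey gone), Smallmouth Bass (all prey gone) → extinct.
No further losses. Total secondary extinctions: 6.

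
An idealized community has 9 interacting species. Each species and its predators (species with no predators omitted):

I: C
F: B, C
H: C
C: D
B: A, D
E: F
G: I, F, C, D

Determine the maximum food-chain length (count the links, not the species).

One longest chain: G → F → B → A.
It has 4 species and 3 links.

3 links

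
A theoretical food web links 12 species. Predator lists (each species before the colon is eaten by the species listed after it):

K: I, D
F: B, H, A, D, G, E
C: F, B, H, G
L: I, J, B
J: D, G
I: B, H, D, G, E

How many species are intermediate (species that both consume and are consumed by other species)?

Intermediate species (has both prey and predators): F, I, J.
Count: 3.

3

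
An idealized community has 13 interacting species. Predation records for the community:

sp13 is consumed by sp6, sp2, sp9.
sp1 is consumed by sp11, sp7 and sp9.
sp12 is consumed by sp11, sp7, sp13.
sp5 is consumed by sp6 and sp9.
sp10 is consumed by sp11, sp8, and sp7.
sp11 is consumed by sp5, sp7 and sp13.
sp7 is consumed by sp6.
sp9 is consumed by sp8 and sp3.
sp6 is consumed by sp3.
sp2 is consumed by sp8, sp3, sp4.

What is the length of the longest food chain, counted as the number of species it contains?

One longest chain: sp1 → sp11 → sp13 → sp2 → sp8.
It has 5 species and 4 links.

5 species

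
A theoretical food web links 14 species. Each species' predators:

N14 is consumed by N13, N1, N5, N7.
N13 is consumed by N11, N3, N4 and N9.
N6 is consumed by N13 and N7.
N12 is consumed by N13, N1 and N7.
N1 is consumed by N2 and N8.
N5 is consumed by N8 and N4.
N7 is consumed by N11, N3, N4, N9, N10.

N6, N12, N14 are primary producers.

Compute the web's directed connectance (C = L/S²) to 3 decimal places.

The web has S = 14 species and L = 22 feeding links.
C = L / S² = 22 / 196 = 0.1122 ≈ 0.112.

C = 0.112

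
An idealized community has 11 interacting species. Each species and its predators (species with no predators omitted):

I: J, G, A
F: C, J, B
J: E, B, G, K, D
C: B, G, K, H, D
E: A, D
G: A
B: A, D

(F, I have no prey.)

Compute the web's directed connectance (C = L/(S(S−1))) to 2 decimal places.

C = 0.19

The web has S = 11 species and L = 21 feeding links.
C = L / (S(S−1)) = 21 / 110 = 0.1909 ≈ 0.19.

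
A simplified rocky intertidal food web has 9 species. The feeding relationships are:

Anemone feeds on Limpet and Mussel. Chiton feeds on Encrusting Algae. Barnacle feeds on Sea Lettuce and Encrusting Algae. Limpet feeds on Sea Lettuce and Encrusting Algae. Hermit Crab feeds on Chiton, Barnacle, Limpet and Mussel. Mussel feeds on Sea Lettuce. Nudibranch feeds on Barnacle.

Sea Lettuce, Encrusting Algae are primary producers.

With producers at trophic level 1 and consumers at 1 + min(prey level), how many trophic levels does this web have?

3

Producers (level 1): Sea Lettuce, Encrusting Algae.
Following each consumer down to its lowest-level prey: Sea Lettuce → Limpet → Anemone (levels 1 through 3).
All prey of Anemone (Limpet 2, Mussel 2) are at level 2 or above, so Anemone is at level 1 + 2 = 3.
Every consumer has at least one prey at level 2 or below, so none exceeds level 3.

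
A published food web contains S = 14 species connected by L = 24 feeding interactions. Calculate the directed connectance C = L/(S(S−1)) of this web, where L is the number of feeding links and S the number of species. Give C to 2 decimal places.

C = 0.13

The web has S = 14 species and L = 24 feeding links.
C = L / (S(S−1)) = 24 / 182 = 0.1319 ≈ 0.13.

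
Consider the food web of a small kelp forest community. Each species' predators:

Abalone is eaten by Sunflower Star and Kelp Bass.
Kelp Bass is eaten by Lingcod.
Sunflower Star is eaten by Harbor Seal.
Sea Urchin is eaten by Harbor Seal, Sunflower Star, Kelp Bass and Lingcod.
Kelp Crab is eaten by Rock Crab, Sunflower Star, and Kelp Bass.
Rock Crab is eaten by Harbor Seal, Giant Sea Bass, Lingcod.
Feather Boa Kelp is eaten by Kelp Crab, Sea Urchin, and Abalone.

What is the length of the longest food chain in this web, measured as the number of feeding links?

3 links

One longest chain: Feather Boa Kelp → Kelp Crab → Rock Crab → Lingcod.
It has 4 species and 3 links.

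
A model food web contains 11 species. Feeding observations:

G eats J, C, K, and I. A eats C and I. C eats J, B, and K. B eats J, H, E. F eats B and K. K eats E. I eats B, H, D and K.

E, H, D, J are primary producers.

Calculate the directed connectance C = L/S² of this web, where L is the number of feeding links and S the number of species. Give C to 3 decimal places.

The web has S = 11 species and L = 19 feeding links.
C = L / S² = 19 / 121 = 0.1570 ≈ 0.157.

C = 0.157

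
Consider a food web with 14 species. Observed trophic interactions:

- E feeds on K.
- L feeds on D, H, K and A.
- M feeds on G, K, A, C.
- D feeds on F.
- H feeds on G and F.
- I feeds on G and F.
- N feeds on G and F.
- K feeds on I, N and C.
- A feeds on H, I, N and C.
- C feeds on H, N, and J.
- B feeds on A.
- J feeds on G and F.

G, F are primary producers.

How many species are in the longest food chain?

5 species

One longest chain: G → H → C → K → E.
It has 5 species and 4 links.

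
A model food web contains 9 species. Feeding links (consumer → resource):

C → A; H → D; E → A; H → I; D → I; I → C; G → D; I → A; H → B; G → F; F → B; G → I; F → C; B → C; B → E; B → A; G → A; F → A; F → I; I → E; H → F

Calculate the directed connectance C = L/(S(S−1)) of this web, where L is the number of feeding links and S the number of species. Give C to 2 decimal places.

C = 0.29

The web has S = 9 species and L = 21 feeding links.
C = L / (S(S−1)) = 21 / 72 = 0.2917 ≈ 0.29.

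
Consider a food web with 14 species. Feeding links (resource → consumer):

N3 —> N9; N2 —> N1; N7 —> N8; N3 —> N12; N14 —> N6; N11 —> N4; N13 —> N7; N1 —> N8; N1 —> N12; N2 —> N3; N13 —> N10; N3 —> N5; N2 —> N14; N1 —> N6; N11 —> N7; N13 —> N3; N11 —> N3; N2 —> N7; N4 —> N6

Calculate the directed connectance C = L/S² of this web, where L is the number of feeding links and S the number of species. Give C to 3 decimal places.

The web has S = 14 species and L = 19 feeding links.
C = L / S² = 19 / 196 = 0.0969 ≈ 0.097.

C = 0.097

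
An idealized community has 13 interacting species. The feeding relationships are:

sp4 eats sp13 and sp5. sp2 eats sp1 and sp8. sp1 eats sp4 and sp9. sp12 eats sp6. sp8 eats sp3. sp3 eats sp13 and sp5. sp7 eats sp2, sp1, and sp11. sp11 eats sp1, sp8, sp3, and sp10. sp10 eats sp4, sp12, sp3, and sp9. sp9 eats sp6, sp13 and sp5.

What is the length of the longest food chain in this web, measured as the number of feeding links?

4 links

One longest chain: sp5 → sp3 → sp8 → sp11 → sp7.
It has 5 species and 4 links.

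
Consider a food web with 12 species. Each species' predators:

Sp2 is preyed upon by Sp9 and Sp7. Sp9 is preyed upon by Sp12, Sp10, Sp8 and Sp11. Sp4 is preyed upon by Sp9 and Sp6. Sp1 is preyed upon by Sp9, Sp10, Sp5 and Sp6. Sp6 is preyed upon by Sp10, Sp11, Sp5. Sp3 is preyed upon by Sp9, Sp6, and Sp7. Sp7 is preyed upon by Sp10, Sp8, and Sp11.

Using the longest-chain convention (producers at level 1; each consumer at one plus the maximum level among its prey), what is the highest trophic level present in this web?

Producers (level 1): Sp1, Sp2, Sp3, Sp4.
Sp1 → Sp9 → Sp11 gives Sp11 level 3.
No species has a prey at level 3, so no species reaches level 4.

3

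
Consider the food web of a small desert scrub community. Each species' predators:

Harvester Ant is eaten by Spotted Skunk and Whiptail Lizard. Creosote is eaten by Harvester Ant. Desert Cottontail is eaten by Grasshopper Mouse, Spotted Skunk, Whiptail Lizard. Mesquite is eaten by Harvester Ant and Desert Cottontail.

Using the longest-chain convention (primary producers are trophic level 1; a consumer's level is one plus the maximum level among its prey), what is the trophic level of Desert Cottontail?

Mesquite is a producer → level 1.
Desert Cottontail eats Mesquite → level 2.

Trophic level 2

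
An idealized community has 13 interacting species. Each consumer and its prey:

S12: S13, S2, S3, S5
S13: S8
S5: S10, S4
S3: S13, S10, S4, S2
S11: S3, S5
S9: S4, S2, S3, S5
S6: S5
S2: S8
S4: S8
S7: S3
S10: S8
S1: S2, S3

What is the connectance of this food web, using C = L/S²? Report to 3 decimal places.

C = 0.142

The web has S = 13 species and L = 24 feeding links.
C = L / S² = 24 / 169 = 0.1420 ≈ 0.142.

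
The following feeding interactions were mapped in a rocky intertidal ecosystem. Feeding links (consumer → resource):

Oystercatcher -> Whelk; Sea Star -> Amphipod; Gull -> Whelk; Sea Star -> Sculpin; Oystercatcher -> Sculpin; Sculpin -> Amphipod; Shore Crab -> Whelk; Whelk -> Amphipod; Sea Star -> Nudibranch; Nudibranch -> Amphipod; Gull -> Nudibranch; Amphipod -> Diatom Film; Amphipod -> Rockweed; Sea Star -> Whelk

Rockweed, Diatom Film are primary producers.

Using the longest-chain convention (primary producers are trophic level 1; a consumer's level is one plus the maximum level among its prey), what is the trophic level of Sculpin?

Trophic level 3

Rockweed is a producer → level 1.
Amphipod eats Rockweed (level 1); other prey at levels: Diatom Film 1 → level 2.
Sculpin eats Amphipod → level 3.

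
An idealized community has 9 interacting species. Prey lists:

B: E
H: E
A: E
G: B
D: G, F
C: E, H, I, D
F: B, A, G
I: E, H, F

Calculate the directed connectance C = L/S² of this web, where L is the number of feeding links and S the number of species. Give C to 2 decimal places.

C = 0.20

The web has S = 9 species and L = 16 feeding links.
C = L / S² = 16 / 81 = 0.1975 ≈ 0.20.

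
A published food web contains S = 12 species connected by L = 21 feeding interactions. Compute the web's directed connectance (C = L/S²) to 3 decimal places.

C = 0.146

The web has S = 12 species and L = 21 feeding links.
C = L / S² = 21 / 144 = 0.1458 ≈ 0.146.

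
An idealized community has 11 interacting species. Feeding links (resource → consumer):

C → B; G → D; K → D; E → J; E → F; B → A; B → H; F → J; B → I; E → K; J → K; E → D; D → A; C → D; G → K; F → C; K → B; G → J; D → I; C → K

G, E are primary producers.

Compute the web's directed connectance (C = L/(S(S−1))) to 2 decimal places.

C = 0.18

The web has S = 11 species and L = 20 feeding links.
C = L / (S(S−1)) = 20 / 110 = 0.1818 ≈ 0.18.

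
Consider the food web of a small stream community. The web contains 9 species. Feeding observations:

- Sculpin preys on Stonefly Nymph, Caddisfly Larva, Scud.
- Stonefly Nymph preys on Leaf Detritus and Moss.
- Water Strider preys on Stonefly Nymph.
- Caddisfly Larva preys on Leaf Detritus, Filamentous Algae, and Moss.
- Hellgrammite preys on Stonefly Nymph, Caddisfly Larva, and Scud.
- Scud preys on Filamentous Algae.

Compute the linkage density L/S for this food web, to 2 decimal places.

There are L = 13 links among S = 9 species.
L/S = 13/9 = 1.4444 ≈ 1.44.

L/S = 1.44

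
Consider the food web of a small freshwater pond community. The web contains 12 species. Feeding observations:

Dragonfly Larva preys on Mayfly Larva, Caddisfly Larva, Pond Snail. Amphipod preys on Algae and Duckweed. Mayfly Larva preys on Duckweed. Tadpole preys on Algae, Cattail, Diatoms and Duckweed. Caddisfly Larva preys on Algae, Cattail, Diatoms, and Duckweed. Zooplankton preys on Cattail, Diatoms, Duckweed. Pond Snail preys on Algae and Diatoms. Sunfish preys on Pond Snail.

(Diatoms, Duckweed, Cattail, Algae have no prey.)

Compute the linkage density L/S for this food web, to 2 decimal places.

L/S = 1.67

There are L = 20 links among S = 12 species.
L/S = 20/12 = 1.6667 ≈ 1.67.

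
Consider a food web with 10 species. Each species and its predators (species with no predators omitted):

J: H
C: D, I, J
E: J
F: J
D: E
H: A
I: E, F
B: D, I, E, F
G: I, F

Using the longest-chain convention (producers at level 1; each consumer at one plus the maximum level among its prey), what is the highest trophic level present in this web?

Producers (level 1): C, B, G.
C → D → E → J → H → A gives A level 6.
No species has a prey at level 6, so no species reaches level 7.

6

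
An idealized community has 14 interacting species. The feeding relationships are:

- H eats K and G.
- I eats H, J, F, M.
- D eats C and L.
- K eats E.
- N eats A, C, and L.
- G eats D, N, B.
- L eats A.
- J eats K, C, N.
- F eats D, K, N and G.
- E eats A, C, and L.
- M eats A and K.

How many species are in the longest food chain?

6 species

One longest chain: A → L → E → K → M → I.
It has 6 species and 5 links.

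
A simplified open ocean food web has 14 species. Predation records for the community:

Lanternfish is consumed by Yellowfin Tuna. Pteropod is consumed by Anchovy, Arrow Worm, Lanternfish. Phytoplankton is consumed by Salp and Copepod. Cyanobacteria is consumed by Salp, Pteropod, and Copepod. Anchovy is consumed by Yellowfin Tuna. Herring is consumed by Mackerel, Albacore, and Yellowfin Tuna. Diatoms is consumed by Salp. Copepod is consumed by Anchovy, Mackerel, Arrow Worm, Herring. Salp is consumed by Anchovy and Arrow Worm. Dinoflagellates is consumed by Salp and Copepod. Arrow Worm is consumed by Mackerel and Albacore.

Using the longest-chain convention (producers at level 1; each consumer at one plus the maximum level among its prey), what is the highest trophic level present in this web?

Producers (level 1): Phytoplankton, Cyanobacteria, Dinoflagellates, Diatoms.
Phytoplankton → Copepod → Herring → Yellowfin Tuna gives Yellowfin Tuna level 4.
No species has a prey at level 4, so no species reaches level 5.

4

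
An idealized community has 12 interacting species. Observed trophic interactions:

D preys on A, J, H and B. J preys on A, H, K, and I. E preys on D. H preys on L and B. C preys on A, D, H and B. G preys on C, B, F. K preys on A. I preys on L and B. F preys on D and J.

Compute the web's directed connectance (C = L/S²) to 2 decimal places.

C = 0.16

The web has S = 12 species and L = 23 feeding links.
C = L / S² = 23 / 144 = 0.1597 ≈ 0.16.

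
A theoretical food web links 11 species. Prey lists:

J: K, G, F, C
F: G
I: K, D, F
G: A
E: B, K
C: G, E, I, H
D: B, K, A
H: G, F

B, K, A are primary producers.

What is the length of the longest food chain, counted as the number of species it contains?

6 species

One longest chain: A → G → F → H → C → J.
It has 6 species and 5 links.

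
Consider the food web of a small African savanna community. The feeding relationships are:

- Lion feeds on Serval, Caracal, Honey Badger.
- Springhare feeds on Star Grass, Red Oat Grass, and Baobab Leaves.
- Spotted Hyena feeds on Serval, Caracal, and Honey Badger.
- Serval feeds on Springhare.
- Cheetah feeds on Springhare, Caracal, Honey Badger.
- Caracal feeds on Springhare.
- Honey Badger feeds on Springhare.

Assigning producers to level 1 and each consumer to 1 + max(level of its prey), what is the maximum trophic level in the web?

4

Producers (level 1): Star Grass, Baobab Leaves, Red Oat Grass.
Star Grass → Springhare → Caracal → Lion gives Lion level 4.
No species has a prey at level 4, so no species reaches level 5.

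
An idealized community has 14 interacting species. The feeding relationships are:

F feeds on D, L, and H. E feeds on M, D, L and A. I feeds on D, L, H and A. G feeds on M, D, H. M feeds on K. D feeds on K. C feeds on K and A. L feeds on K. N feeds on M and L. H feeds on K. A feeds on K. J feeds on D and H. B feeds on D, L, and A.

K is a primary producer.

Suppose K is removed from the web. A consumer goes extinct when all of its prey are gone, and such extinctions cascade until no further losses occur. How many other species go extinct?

13

Remove K.
Round 1: D (all prey gone), A (all prey gone), H (all prey gone), M (all prey gone), L (all prey gone) → extinct.
Round 2: F (all prey gone), J (all prey gone), B (all prey gone), C (all prey gone), N (all prey gone), G (all prey gone), E (all prey gone), I (all prey gone) → extinct.
No further losses. Total secondary extinctions: 13.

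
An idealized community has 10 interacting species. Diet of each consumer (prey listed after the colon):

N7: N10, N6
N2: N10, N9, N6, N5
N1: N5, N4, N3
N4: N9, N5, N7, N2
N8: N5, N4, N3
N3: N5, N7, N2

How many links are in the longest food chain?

One longest chain: N10 → N7 → N4 → N1.
It has 4 species and 3 links.

3 links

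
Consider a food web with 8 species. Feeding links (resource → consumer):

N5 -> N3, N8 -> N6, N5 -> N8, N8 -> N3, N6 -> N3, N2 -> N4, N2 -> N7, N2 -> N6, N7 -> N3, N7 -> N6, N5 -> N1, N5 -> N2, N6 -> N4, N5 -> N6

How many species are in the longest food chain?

One longest chain: N5 → N2 → N7 → N6 → N4.
It has 5 species and 4 links.

5 species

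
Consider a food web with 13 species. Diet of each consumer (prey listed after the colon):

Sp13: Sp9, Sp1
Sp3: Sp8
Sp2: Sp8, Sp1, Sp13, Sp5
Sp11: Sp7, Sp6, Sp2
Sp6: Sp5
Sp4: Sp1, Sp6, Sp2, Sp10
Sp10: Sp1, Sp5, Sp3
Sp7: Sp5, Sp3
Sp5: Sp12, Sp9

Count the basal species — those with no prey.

Basal species (no prey listed): Sp8, Sp12, Sp9, Sp1.
Count: 4.

4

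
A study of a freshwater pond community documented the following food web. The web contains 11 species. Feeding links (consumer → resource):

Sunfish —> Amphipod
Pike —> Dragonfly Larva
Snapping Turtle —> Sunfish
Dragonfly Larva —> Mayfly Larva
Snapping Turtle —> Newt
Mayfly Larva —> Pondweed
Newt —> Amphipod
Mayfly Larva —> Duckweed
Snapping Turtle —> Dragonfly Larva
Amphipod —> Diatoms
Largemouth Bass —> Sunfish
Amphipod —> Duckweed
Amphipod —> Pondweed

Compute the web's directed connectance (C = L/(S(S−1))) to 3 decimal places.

The web has S = 11 species and L = 13 feeding links.
C = L / (S(S−1)) = 13 / 110 = 0.1182 ≈ 0.118.

C = 0.118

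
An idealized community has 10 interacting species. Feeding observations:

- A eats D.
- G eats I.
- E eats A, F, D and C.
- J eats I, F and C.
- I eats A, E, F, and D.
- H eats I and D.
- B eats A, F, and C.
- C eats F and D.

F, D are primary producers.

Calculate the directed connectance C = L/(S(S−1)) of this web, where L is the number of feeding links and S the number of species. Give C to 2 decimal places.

C = 0.22

The web has S = 10 species and L = 20 feeding links.
C = L / (S(S−1)) = 20 / 90 = 0.2222 ≈ 0.22.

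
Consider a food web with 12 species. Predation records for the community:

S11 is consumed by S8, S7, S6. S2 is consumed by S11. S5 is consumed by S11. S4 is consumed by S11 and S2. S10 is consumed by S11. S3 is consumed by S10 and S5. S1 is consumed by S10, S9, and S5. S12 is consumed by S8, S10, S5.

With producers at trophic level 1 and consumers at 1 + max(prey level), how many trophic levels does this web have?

4

Producers (level 1): S1, S3, S4, S12.
S1 → S10 → S11 → S8 gives S8 level 4.
No species has a prey at level 4, so no species reaches level 5.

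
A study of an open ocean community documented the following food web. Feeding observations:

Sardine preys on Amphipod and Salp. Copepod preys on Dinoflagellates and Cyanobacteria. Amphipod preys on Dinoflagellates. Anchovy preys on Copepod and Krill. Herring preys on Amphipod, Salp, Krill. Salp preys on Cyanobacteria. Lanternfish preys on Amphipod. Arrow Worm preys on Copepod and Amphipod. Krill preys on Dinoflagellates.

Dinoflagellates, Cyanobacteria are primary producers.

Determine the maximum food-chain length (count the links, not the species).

One longest chain: Dinoflagellates → Amphipod → Sardine.
It has 3 species and 2 links.

2 links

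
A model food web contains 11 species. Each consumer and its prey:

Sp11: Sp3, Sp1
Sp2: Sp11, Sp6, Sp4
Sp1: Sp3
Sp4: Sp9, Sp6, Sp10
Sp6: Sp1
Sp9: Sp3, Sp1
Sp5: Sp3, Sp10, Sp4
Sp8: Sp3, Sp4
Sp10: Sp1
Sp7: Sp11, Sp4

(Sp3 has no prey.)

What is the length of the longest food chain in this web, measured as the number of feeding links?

4 links

One longest chain: Sp3 → Sp1 → Sp9 → Sp4 → Sp8.
It has 5 species and 4 links.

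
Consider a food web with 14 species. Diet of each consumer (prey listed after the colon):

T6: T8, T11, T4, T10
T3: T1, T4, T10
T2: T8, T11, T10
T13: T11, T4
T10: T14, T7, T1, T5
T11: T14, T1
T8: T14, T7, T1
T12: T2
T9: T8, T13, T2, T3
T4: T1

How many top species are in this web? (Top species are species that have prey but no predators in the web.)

3

Top species (has prey, but nothing eats it): T6, T9, T12.
Count: 3.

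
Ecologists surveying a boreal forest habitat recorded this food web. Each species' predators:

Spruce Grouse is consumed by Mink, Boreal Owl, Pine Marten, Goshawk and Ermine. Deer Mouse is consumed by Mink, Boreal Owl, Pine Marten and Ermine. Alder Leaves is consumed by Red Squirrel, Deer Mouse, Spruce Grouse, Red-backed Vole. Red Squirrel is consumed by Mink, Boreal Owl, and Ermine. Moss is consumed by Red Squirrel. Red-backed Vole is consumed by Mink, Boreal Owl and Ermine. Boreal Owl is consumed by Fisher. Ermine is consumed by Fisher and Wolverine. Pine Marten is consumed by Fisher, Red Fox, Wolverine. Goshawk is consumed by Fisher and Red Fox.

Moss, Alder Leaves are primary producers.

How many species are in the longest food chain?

4 species

One longest chain: Alder Leaves → Spruce Grouse → Goshawk → Red Fox.
It has 4 species and 3 links.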